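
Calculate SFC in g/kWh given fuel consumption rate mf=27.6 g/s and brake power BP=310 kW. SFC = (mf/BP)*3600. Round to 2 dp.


SFC = (mf / BP) * 3600
Rate = 27.6 / 310 = 0.089032 g/(s*kW)
SFC = 0.089032 * 3600 = 320.52 g/kWh


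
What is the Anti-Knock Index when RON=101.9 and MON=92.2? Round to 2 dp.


AKI = (RON + MON) / 2
AKI = (101.9 + 92.2) / 2
AKI = 194.1 / 2 = 97.05


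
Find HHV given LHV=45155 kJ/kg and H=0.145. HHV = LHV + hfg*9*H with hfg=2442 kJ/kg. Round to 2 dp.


HHV = LHV + hfg * 9 * H
Water addition = 2442 * 9 * 0.145 = 3186.810 kJ/kg
HHV = 45155 + 3186.810 = 48341.81 kJ/kg


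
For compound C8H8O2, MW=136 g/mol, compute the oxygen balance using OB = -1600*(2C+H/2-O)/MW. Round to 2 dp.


OB = -1600 * (2C + H/2 - O) / MW
Inner = 2*8 + 8/2 - 2 = 18.00
OB = -1600 * 18.00 / 136 = -211.76%


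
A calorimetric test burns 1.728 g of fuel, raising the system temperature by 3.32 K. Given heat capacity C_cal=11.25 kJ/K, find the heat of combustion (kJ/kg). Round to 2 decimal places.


Hc = C_cal * delta_T / m_fuel
Q_released = 11.25 * 3.32 = 37.3500 kJ
m_fuel = 1.728 g = 1.728/1000 kg = 0.001728 kg
Hc = 37.3500 / 0.001728 = 21614.58 kJ/kg


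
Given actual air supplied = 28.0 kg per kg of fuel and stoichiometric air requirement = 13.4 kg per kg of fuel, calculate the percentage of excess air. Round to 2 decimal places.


Excess air = actual - stoichiometric = 28.0 - 13.4 = 14.60 kg/kg fuel
Excess air % = (excess / stoich) * 100 = (14.60 / 13.4) * 100 = 108.96%


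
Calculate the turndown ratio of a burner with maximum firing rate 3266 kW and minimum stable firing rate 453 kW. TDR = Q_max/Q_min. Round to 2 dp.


TDR = Q_max / Q_min
TDR = 3266 / 453 = 7.21


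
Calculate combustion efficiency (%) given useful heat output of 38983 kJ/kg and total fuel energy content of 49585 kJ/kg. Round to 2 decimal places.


Efficiency = (Q_useful / Q_fuel) * 100
Efficiency = (38983 / 49585) * 100
Efficiency = 0.7862 * 100 = 78.62%


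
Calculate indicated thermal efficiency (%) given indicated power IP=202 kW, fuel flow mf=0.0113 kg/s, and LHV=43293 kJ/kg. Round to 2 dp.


eta_ith = (IP / (mf * LHV)) * 100
Denominator = 0.0113 * 43293 = 489.2109 kW
eta_ith = (202 / 489.2109) * 100 = 41.29%


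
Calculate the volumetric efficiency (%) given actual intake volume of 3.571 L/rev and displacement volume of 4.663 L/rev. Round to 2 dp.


eta_v = (V_actual / V_disp) * 100
Ratio = 3.571 / 4.663 = 0.7658
eta_v = 0.7658 * 100 = 76.58%


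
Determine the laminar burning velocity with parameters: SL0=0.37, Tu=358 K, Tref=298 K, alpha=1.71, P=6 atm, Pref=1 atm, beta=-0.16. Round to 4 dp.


SL = SL0 * (Tu/Tref)^alpha * (P/Pref)^beta
T ratio = 358/298 = 1.20134228
(T ratio)^alpha = 1.20134228^1.71 = 1.368454
(P/Pref)^beta = 6^(-0.16) = 0.750751
SL = 0.37 * 1.368454 * 0.750751 = 0.3801 m/s


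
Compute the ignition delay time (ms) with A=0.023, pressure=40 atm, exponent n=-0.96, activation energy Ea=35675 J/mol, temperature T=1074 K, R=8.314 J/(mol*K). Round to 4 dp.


tau = A * P^n * exp(Ea/(R*T))
P^n = 40^(-0.96) = 0.02897493
Ea/(R*T) = 35675/(8.314*1074) = 3.995303
exp(Ea/(R*T)) = 54.342283
tau = 0.023 * 0.02897493 * 54.342283 = 0.0362 ms


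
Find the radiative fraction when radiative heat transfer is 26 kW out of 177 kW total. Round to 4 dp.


f_rad = Q_rad / Q_total
f_rad = 26 / 177 = 0.1469


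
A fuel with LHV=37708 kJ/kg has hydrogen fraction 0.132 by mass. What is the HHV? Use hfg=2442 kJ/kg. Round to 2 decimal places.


HHV = LHV + hfg * 9 * H
Water addition = 2442 * 9 * 0.132 = 2901.096 kJ/kg
HHV = 37708 + 2901.096 = 40609.10 kJ/kg


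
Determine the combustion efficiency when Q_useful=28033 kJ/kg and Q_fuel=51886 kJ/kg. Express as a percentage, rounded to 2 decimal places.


Efficiency = (Q_useful / Q_fuel) * 100
Efficiency = (28033 / 51886) * 100
Efficiency = 0.5403 * 100 = 54.03%


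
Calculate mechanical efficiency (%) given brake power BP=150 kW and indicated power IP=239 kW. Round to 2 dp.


eta_mech = (BP / IP) * 100
Ratio = 150 / 239 = 0.6276
eta_mech = 0.6276 * 100 = 62.76%


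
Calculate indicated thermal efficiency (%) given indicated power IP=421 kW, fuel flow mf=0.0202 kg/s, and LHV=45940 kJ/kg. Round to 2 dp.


eta_ith = (IP / (mf * LHV)) * 100
Denominator = 0.0202 * 45940 = 927.9880 kW
eta_ith = (421 / 927.9880) * 100 = 45.37%


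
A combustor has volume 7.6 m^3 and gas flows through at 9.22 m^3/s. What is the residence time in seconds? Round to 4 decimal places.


tau = V / Q_flow
tau = 7.6 / 9.22 = 0.8243 s


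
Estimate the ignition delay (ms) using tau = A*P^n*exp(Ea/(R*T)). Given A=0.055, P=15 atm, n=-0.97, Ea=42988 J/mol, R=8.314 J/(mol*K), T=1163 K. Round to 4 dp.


tau = A * P^n * exp(Ea/(R*T))
P^n = 15^(-0.97) = 0.07230885
Ea/(R*T) = 42988/(8.314*1163) = 4.445878
exp(Ea/(R*T)) = 85.274685
tau = 0.055 * 0.07230885 * 85.274685 = 0.3391 ms


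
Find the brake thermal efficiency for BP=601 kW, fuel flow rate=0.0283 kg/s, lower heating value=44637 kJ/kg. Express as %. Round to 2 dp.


eta_BTE = (BP / (mf * LHV)) * 100
Denominator = 0.0283 * 44637 = 1263.2271 kW
eta_BTE = (601 / 1263.2271) * 100 = 47.58%


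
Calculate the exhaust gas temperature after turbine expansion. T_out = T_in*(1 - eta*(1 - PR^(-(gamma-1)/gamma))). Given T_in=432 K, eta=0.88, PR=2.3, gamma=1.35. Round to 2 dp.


T_out = T_in * (1 - eta * (1 - PR^(-(gamma-1)/gamma)))
Exponent = -(1.35-1)/1.35 = -0.25925926
PR^exp = 2.3^(-0.25925926) = 0.80578413
Factor = 1 - 0.88*(1 - 0.80578413) = 0.82909003
T_out = 432 * 0.82909003 = 358.17 K


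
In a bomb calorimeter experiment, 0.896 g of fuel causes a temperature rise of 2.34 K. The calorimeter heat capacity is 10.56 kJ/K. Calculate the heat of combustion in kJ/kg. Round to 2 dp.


Hc = C_cal * delta_T / m_fuel
Q_released = 10.56 * 2.34 = 24.7104 kJ
m_fuel = 0.896 g = 0.896/1000 kg = 0.000896 kg
Hc = 24.7104 / 0.000896 = 27578.57 kJ/kg


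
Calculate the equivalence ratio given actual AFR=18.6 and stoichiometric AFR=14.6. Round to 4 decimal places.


phi = AFR_stoich / AFR_actual
phi = 14.6 / 18.6 = 0.7849


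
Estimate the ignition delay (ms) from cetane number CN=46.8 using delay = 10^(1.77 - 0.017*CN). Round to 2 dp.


delay = 10^(1.77 - 0.017*CN)
Exponent = 1.77 - 0.017*46.8 = 0.9744
delay = 10^0.9744 = 9.43 ms


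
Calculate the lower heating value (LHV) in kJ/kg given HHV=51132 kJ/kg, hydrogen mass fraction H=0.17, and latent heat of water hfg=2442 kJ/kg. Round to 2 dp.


LHV = HHV - hfg * 9 * H
Water correction = 2442 * 9 * 0.17 = 3736.260 kJ/kg
LHV = 51132 - 3736.260 = 47395.74 kJ/kg


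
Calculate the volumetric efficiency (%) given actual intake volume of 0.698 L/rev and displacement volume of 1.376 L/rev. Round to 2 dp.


eta_v = (V_actual / V_disp) * 100
Ratio = 0.698 / 1.376 = 0.5073
eta_v = 0.5073 * 100 = 50.73%


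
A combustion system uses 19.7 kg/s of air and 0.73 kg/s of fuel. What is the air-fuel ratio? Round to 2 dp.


AFR = m_air / m_fuel
AFR = 19.7 / 0.73 = 26.99


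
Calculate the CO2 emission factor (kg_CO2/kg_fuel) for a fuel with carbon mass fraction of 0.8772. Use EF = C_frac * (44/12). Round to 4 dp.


EF = C_frac * (M_CO2 / M_C)
EF = 0.8772 * (44/12)
EF = 0.8772 * 3.666667 = 3.2164 kg_CO2/kg_fuel


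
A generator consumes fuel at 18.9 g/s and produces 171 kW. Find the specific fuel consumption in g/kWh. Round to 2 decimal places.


SFC = (mf / BP) * 3600
Rate = 18.9 / 171 = 0.110526 g/(s*kW)
SFC = 0.110526 * 3600 = 397.89 g/kWh


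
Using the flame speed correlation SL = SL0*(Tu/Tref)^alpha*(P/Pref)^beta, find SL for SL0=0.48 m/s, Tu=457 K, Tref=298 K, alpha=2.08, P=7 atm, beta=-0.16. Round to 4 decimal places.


SL = SL0 * (Tu/Tref)^alpha * (P/Pref)^beta
T ratio = 457/298 = 1.53355705
(T ratio)^alpha = 1.53355705^2.08 = 2.433637
(P/Pref)^beta = 7^(-0.16) = 0.732461
SL = 0.48 * 2.433637 * 0.732461 = 0.8556 m/s


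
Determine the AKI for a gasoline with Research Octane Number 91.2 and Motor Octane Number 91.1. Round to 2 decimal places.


AKI = (RON + MON) / 2
AKI = (91.2 + 91.1) / 2
AKI = 182.3 / 2 = 91.15


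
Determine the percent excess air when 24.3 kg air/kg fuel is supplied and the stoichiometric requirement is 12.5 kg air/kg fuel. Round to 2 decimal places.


Excess air = actual - stoichiometric = 24.3 - 12.5 = 11.80 kg/kg fuel
Excess air % = (excess / stoich) * 100 = (11.80 / 12.5) * 100 = 94.40%


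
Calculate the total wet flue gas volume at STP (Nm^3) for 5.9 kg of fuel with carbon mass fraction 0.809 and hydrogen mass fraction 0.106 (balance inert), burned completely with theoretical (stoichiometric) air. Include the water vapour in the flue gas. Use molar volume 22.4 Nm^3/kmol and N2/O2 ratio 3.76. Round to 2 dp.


Per kg fuel: CO2 = (C/12 kmol)*22.4 = (0.809/12)*22.4 = 1.51013 Nm^3
Per kg fuel: H2O = (H/2 kmol)*22.4 = (0.106/2)*22.4 = 1.18720 Nm^3
O2 needed per kg fuel = C/12 + H/4 = 0.809/12 + 0.106/4 = 0.09391667 kmol
Per kg fuel: N2 = O2*3.76*22.4 = 0.09391667*3.76*22.4 = 7.91004 Nm^3
Total per kg = 1.51013 + 1.18720 + 7.91004 = 10.60737 Nm^3
Total = 10.60737 * 5.9 = 62.58 Nm^3


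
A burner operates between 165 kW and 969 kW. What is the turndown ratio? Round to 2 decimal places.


TDR = Q_max / Q_min
TDR = 969 / 165 = 5.87


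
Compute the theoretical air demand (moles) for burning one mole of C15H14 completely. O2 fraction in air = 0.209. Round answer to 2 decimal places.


Balanced combustion: C15H14 + 18.5 O2 -> 15 CO2 + 7 H2O
O2 needed = C + H/4 = 15 + 14/4 = 18.50 moles
Air moles = O2 / 0.209 = 18.50 / 0.209 = 88.52 moles air


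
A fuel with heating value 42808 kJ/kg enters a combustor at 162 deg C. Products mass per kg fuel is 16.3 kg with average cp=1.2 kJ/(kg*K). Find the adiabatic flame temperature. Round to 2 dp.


T_ad = T_in + Hc / (m_p * cp)
Denominator = 16.3 * 1.2 = 19.5600
Temperature rise = 42808 / 19.5600 = 2188.55 K
T_ad = 162 + 2188.55 = 2350.55 deg C


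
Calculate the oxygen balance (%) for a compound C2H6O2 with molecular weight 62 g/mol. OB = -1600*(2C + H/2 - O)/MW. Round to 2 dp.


OB = -1600 * (2C + H/2 - O) / MW
Inner = 2*2 + 6/2 - 2 = 5.00
OB = -1600 * 5.00 / 62 = -129.03%


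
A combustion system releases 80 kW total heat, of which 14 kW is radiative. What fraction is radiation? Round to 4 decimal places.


f_rad = Q_rad / Q_total
f_rad = 14 / 80 = 0.1750


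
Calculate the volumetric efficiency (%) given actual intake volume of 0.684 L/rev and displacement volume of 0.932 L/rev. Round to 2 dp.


eta_v = (V_actual / V_disp) * 100
Ratio = 0.684 / 0.932 = 0.7339
eta_v = 0.7339 * 100 = 73.39%


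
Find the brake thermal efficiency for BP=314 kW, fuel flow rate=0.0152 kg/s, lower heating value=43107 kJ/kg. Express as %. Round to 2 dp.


eta_BTE = (BP / (mf * LHV)) * 100
Denominator = 0.0152 * 43107 = 655.2264 kW
eta_BTE = (314 / 655.2264) * 100 = 47.92%


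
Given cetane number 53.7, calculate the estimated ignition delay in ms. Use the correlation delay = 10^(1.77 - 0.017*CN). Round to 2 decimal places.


delay = 10^(1.77 - 0.017*CN)
Exponent = 1.77 - 0.017*53.7 = 0.8571
delay = 10^0.8571 = 7.20 ms


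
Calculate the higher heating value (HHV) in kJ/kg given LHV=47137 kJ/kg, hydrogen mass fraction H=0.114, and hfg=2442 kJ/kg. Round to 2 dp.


HHV = LHV + hfg * 9 * H
Water addition = 2442 * 9 * 0.114 = 2505.492 kJ/kg
HHV = 47137 + 2505.492 = 49642.49 kJ/kg


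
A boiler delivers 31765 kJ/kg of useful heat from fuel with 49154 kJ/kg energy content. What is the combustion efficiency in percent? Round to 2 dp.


Efficiency = (Q_useful / Q_fuel) * 100
Efficiency = (31765 / 49154) * 100
Efficiency = 0.6462 * 100 = 64.62%


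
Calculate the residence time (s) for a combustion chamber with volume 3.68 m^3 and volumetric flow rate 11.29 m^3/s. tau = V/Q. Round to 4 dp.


tau = V / Q_flow
tau = 3.68 / 11.29 = 0.3260 s


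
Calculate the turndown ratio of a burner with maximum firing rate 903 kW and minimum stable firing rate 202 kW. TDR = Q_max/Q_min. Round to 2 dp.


TDR = Q_max / Q_min
TDR = 903 / 202 = 4.47


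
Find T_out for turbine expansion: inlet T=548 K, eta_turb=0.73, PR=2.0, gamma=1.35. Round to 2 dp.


T_out = T_in * (1 - eta * (1 - PR^(-(gamma-1)/gamma)))
Exponent = -(1.35-1)/1.35 = -0.25925926
PR^exp = 2.0^(-0.25925926) = 0.83551680
Factor = 1 - 0.73*(1 - 0.83551680) = 0.87992726
T_out = 548 * 0.87992726 = 482.20 K


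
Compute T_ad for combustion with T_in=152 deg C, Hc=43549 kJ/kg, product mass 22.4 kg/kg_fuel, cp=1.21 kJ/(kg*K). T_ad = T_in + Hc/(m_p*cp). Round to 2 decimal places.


T_ad = T_in + Hc / (m_p * cp)
Denominator = 22.4 * 1.21 = 27.1040
Temperature rise = 43549 / 27.1040 = 1606.74 K
T_ad = 152 + 1606.74 = 1758.74 deg C


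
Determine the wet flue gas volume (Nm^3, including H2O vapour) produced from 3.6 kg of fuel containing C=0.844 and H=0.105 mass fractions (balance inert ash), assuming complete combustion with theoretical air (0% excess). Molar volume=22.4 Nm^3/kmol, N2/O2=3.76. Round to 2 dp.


Per kg fuel: CO2 = (C/12 kmol)*22.4 = (0.844/12)*22.4 = 1.57547 Nm^3
Per kg fuel: H2O = (H/2 kmol)*22.4 = (0.105/2)*22.4 = 1.17600 Nm^3
O2 needed per kg fuel = C/12 + H/4 = 0.844/12 + 0.105/4 = 0.09658333 kmol
Per kg fuel: N2 = O2*3.76*22.4 = 0.09658333*3.76*22.4 = 8.13463 Nm^3
Total per kg = 1.57547 + 1.17600 + 8.13463 = 10.88610 Nm^3
Total = 10.88610 * 3.6 = 39.19 Nm^3


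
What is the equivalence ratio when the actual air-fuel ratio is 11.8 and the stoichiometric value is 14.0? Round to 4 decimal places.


phi = AFR_stoich / AFR_actual
phi = 14.0 / 11.8 = 1.1864


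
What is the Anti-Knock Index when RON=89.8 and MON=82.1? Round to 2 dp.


AKI = (RON + MON) / 2
AKI = (89.8 + 82.1) / 2
AKI = 171.9 / 2 = 85.95


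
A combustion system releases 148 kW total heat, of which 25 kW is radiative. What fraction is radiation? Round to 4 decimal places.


f_rad = Q_rad / Q_total
f_rad = 25 / 148 = 0.1689


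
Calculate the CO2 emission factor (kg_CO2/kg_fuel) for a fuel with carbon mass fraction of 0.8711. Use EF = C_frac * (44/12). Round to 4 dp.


EF = C_frac * (M_CO2 / M_C)
EF = 0.8711 * (44/12)
EF = 0.8711 * 3.666667 = 3.1940 kg_CO2/kg_fuel


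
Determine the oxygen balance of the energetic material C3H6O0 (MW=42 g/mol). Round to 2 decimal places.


OB = -1600 * (2C + H/2 - O) / MW
Inner = 2*3 + 6/2 - 0 = 9.00
OB = -1600 * 9.00 / 42 = -342.86%


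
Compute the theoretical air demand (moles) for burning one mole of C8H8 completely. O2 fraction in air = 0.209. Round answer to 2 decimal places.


Balanced combustion: C8H8 + 10 O2 -> 8 CO2 + 4 H2O
O2 needed = C + H/4 = 8 + 8/4 = 10.00 moles
Air moles = O2 / 0.209 = 10.00 / 0.209 = 47.85 moles air


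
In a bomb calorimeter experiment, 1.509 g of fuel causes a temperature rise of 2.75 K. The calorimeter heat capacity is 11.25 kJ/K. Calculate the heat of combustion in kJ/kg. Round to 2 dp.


Hc = C_cal * delta_T / m_fuel
Q_released = 11.25 * 2.75 = 30.9375 kJ
m_fuel = 1.509 g = 1.509/1000 kg = 0.001509 kg
Hc = 30.9375 / 0.001509 = 20501.99 kJ/kg


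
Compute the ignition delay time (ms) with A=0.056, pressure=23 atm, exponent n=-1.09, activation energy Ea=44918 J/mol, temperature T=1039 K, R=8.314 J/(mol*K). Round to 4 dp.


tau = A * P^n * exp(Ea/(R*T))
P^n = 23^(-1.09) = 0.03278813
Ea/(R*T) = 44918/(8.314*1039) = 5.199898
exp(Ea/(R*T)) = 181.253793
tau = 0.056 * 0.03278813 * 181.253793 = 0.3328 ms


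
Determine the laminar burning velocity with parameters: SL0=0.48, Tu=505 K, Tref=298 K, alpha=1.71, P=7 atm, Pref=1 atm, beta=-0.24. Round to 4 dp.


SL = SL0 * (Tu/Tref)^alpha * (P/Pref)^beta
T ratio = 505/298 = 1.69463087
(T ratio)^alpha = 1.69463087^1.71 = 2.464441
(P/Pref)^beta = 7^(-0.24) = 0.626869
SL = 0.48 * 2.464441 * 0.626869 = 0.7415 m/s


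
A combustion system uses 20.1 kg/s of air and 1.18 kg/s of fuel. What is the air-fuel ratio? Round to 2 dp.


AFR = m_air / m_fuel
AFR = 20.1 / 1.18 = 17.03


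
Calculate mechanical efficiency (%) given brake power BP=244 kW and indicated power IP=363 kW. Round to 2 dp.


eta_mech = (BP / IP) * 100
Ratio = 244 / 363 = 0.6722
eta_mech = 0.6722 * 100 = 67.22%


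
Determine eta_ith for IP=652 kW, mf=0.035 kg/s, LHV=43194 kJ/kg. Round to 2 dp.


eta_ith = (IP / (mf * LHV)) * 100
Denominator = 0.035 * 43194 = 1511.7900 kW
eta_ith = (652 / 1511.7900) * 100 = 43.13%


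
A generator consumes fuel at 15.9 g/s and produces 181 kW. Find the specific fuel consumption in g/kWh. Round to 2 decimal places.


SFC = (mf / BP) * 3600
Rate = 15.9 / 181 = 0.087845 g/(s*kW)
SFC = 0.087845 * 3600 = 316.24 g/kWh


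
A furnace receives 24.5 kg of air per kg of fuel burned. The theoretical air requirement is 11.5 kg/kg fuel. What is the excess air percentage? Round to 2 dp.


Excess air = actual - stoichiometric = 24.5 - 11.5 = 13.00 kg/kg fuel
Excess air % = (excess / stoich) * 100 = (13.00 / 11.5) * 100 = 113.04%


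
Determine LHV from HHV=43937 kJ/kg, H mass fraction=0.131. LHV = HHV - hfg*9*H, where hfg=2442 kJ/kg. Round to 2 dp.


LHV = HHV - hfg * 9 * H
Water correction = 2442 * 9 * 0.131 = 2879.118 kJ/kg
LHV = 43937 - 2879.118 = 41057.88 kJ/kg


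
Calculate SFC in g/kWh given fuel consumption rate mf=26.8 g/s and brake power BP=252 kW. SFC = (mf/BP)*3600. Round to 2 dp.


SFC = (mf / BP) * 3600
Rate = 26.8 / 252 = 0.106349 g/(s*kW)
SFC = 0.106349 * 3600 = 382.86 g/kWh


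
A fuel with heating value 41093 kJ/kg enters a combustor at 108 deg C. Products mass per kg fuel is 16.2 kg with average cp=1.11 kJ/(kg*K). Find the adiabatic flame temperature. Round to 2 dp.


T_ad = T_in + Hc / (m_p * cp)
Denominator = 16.2 * 1.11 = 17.9820
Temperature rise = 41093 / 17.9820 = 2285.23 K
T_ad = 108 + 2285.23 = 2393.23 deg C


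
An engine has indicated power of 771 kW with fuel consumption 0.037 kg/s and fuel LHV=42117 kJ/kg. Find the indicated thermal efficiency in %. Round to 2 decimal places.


eta_ith = (IP / (mf * LHV)) * 100
Denominator = 0.037 * 42117 = 1558.3290 kW
eta_ith = (771 / 1558.3290) * 100 = 49.48%


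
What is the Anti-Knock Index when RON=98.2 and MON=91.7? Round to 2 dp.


AKI = (RON + MON) / 2
AKI = (98.2 + 91.7) / 2
AKI = 189.9 / 2 = 94.95


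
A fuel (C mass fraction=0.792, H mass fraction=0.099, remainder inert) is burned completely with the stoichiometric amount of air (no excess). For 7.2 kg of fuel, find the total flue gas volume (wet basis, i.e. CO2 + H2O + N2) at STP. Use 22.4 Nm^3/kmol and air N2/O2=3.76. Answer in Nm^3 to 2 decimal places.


Per kg fuel: CO2 = (C/12 kmol)*22.4 = (0.792/12)*22.4 = 1.47840 Nm^3
Per kg fuel: H2O = (H/2 kmol)*22.4 = (0.099/2)*22.4 = 1.10880 Nm^3
O2 needed per kg fuel = C/12 + H/4 = 0.792/12 + 0.099/4 = 0.09075000 kmol
Per kg fuel: N2 = O2*3.76*22.4 = 0.09075000*3.76*22.4 = 7.64333 Nm^3
Total per kg = 1.47840 + 1.10880 + 7.64333 = 10.23053 Nm^3
Total = 10.23053 * 7.2 = 73.66 Nm^3


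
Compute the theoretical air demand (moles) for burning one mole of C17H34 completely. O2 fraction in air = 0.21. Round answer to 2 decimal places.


Balanced combustion: C17H34 + 25.5 O2 -> 17 CO2 + 17 H2O
O2 needed = C + H/4 = 17 + 34/4 = 25.50 moles
Air moles = O2 / 0.21 = 25.50 / 0.21 = 121.43 moles air


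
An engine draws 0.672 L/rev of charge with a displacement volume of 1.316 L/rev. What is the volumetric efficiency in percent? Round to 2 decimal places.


eta_v = (V_actual / V_disp) * 100
Ratio = 0.672 / 1.316 = 0.5106
eta_v = 0.5106 * 100 = 51.06%


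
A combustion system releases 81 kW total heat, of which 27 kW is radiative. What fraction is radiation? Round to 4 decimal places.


f_rad = Q_rad / Q_total
f_rad = 27 / 81 = 0.3333


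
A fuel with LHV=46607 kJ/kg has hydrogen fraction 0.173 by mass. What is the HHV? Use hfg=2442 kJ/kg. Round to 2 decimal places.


HHV = LHV + hfg * 9 * H
Water addition = 2442 * 9 * 0.173 = 3802.194 kJ/kg
HHV = 46607 + 3802.194 = 50409.19 kJ/kg


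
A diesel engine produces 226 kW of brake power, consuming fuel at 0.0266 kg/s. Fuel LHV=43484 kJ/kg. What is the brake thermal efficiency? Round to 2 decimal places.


eta_BTE = (BP / (mf * LHV)) * 100
Denominator = 0.0266 * 43484 = 1156.6744 kW
eta_BTE = (226 / 1156.6744) * 100 = 19.54%


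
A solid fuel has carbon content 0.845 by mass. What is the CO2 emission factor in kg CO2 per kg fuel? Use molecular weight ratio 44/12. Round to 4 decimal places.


EF = C_frac * (M_CO2 / M_C)
EF = 0.845 * (44/12)
EF = 0.845 * 3.666667 = 3.0983 kg_CO2/kg_fuel


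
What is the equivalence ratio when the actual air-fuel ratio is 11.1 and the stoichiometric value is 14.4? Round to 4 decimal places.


phi = AFR_stoich / AFR_actual
phi = 14.4 / 11.1 = 1.2973


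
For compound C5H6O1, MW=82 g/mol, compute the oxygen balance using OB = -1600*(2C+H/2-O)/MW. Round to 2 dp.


OB = -1600 * (2C + H/2 - O) / MW
Inner = 2*5 + 6/2 - 1 = 12.00
OB = -1600 * 12.00 / 82 = -234.15%


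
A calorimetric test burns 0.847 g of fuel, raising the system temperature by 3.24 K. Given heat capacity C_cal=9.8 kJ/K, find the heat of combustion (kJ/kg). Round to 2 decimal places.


Hc = C_cal * delta_T / m_fuel
Q_released = 9.8 * 3.24 = 31.7520 kJ
m_fuel = 0.847 g = 0.847/1000 kg = 0.000847 kg
Hc = 31.7520 / 0.000847 = 37487.60 kJ/kg


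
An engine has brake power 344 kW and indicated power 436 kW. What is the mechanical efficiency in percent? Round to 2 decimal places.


eta_mech = (BP / IP) * 100
Ratio = 344 / 436 = 0.7890
eta_mech = 0.7890 * 100 = 78.90%


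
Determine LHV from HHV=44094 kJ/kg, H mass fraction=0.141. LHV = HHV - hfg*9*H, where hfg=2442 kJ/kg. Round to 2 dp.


LHV = HHV - hfg * 9 * H
Water correction = 2442 * 9 * 0.141 = 3098.898 kJ/kg
LHV = 44094 - 3098.898 = 40995.10 kJ/kg


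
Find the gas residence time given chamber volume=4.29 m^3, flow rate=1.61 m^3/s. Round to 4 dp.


tau = V / Q_flow
tau = 4.29 / 1.61 = 2.6646 s


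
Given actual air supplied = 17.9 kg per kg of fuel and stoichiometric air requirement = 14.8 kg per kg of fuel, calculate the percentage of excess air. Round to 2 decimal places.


Excess air = actual - stoichiometric = 17.9 - 14.8 = 3.10 kg/kg fuel
Excess air % = (excess / stoich) * 100 = (3.10 / 14.8) * 100 = 20.95%


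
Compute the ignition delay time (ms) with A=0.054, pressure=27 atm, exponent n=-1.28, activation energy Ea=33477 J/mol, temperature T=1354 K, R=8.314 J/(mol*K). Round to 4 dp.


tau = A * P^n * exp(Ea/(R*T))
P^n = 27^(-1.28) = 0.01471819
Ea/(R*T) = 33477/(8.314*1354) = 2.973842
exp(Ea/(R*T)) = 19.566946
tau = 0.054 * 0.01471819 * 19.566946 = 0.0156 ms


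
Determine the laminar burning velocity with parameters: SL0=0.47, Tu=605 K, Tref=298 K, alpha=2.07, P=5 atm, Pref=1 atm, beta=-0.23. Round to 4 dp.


SL = SL0 * (Tu/Tref)^alpha * (P/Pref)^beta
T ratio = 605/298 = 2.03020134
(T ratio)^alpha = 2.03020134^2.07 = 4.331177
(P/Pref)^beta = 5^(-0.23) = 0.690616
SL = 0.47 * 4.331177 * 0.690616 = 1.4059 m/s


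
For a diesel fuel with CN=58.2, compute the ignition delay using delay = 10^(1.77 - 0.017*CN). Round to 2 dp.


delay = 10^(1.77 - 0.017*CN)
Exponent = 1.77 - 0.017*58.2 = 0.7806
delay = 10^0.7806 = 6.03 ms


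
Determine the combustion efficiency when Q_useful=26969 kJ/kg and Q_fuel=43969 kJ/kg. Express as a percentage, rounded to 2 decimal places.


Efficiency = (Q_useful / Q_fuel) * 100
Efficiency = (26969 / 43969) * 100
Efficiency = 0.6134 * 100 = 61.34%


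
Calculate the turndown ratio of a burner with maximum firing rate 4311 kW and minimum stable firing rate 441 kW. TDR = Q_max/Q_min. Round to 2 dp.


TDR = Q_max / Q_min
TDR = 4311 / 441 = 9.78


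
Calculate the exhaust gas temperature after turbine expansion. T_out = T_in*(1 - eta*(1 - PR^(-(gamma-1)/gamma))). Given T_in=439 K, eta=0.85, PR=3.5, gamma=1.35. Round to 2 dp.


T_out = T_in * (1 - eta * (1 - PR^(-(gamma-1)/gamma)))
Exponent = -(1.35-1)/1.35 = -0.25925926
PR^exp = 3.5^(-0.25925926) = 0.72267881
Factor = 1 - 0.85*(1 - 0.72267881) = 0.76427699
T_out = 439 * 0.76427699 = 335.52 K


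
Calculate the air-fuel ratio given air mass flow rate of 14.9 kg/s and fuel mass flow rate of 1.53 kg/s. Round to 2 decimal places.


AFR = m_air / m_fuel
AFR = 14.9 / 1.53 = 9.74


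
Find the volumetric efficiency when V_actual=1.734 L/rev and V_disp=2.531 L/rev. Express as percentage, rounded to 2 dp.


eta_v = (V_actual / V_disp) * 100
Ratio = 1.734 / 2.531 = 0.6851
eta_v = 0.6851 * 100 = 68.51%


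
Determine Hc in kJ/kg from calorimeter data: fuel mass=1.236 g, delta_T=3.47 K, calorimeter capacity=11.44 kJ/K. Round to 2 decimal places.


Hc = C_cal * delta_T / m_fuel
Q_released = 11.44 * 3.47 = 39.6968 kJ
m_fuel = 1.236 g = 1.236/1000 kg = 0.001236 kg
Hc = 39.6968 / 0.001236 = 32117.15 kJ/kg


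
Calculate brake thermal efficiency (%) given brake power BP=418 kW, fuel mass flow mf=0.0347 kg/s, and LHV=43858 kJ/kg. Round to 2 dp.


eta_BTE = (BP / (mf * LHV)) * 100
Denominator = 0.0347 * 43858 = 1521.8726 kW
eta_BTE = (418 / 1521.8726) * 100 = 27.47%


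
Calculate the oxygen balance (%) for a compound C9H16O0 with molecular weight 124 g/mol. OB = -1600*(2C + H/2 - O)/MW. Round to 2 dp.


OB = -1600 * (2C + H/2 - O) / MW
Inner = 2*9 + 16/2 - 0 = 26.00
OB = -1600 * 26.00 / 124 = -335.48%


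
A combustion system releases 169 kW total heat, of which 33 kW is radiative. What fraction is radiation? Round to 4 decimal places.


f_rad = Q_rad / Q_total
f_rad = 33 / 169 = 0.1953


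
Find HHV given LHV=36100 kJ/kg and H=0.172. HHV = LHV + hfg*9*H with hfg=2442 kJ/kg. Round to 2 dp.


HHV = LHV + hfg * 9 * H
Water addition = 2442 * 9 * 0.172 = 3780.216 kJ/kg
HHV = 36100 + 3780.216 = 39880.22 kJ/kg


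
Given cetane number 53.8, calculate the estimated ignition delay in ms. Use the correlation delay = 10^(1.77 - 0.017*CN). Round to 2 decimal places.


delay = 10^(1.77 - 0.017*CN)
Exponent = 1.77 - 0.017*53.8 = 0.8554
delay = 10^0.8554 = 7.17 ms


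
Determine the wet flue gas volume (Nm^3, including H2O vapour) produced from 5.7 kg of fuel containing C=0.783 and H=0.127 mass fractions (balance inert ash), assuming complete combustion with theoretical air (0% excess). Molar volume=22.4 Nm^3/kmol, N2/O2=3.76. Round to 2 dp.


Per kg fuel: CO2 = (C/12 kmol)*22.4 = (0.783/12)*22.4 = 1.46160 Nm^3
Per kg fuel: H2O = (H/2 kmol)*22.4 = (0.127/2)*22.4 = 1.42240 Nm^3
O2 needed per kg fuel = C/12 + H/4 = 0.783/12 + 0.127/4 = 0.09700000 kmol
Per kg fuel: N2 = O2*3.76*22.4 = 0.09700000*3.76*22.4 = 8.16973 Nm^3
Total per kg = 1.46160 + 1.42240 + 8.16973 = 11.05373 Nm^3
Total = 11.05373 * 5.7 = 63.01 Nm^3


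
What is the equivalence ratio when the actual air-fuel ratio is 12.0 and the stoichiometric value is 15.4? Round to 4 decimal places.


phi = AFR_stoich / AFR_actual
phi = 15.4 / 12.0 = 1.2833


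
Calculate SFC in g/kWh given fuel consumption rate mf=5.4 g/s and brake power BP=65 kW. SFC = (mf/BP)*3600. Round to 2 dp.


SFC = (mf / BP) * 3600
Rate = 5.4 / 65 = 0.083077 g/(s*kW)
SFC = 0.083077 * 3600 = 299.08 g/kWh


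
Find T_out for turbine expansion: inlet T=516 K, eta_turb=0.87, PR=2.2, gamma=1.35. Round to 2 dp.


T_out = T_in * (1 - eta * (1 - PR^(-(gamma-1)/gamma)))
Exponent = -(1.35-1)/1.35 = -0.25925926
PR^exp = 2.2^(-0.25925926) = 0.81512413
Factor = 1 - 0.87*(1 - 0.81512413) = 0.83915799
T_out = 516 * 0.83915799 = 433.01 K


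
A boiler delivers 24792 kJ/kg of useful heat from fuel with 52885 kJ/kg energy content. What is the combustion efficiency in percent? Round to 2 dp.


Efficiency = (Q_useful / Q_fuel) * 100
Efficiency = (24792 / 52885) * 100
Efficiency = 0.4688 * 100 = 46.88%


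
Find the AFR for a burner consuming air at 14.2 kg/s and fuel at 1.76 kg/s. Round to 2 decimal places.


AFR = m_air / m_fuel
AFR = 14.2 / 1.76 = 8.07


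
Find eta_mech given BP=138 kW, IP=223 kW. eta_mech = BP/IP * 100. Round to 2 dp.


eta_mech = (BP / IP) * 100
Ratio = 138 / 223 = 0.6188
eta_mech = 0.6188 * 100 = 61.88%


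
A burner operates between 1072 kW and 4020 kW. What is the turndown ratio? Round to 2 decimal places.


TDR = Q_max / Q_min
TDR = 4020 / 1072 = 3.75


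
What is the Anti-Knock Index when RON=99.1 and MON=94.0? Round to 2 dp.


AKI = (RON + MON) / 2
AKI = (99.1 + 94.0) / 2
AKI = 193.1 / 2 = 96.55


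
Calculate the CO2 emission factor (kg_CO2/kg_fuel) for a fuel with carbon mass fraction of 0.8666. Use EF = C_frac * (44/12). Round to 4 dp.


EF = C_frac * (M_CO2 / M_C)
EF = 0.8666 * (44/12)
EF = 0.8666 * 3.666667 = 3.1775 kg_CO2/kg_fuel


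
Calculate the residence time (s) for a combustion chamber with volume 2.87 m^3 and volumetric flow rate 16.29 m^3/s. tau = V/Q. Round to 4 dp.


tau = V / Q_flow
tau = 2.87 / 16.29 = 0.1762 s


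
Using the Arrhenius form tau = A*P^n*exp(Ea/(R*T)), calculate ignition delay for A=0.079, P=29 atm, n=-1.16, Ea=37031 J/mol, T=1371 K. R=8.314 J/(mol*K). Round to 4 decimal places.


tau = A * P^n * exp(Ea/(R*T))
P^n = 29^(-1.16) = 0.02011955
Ea/(R*T) = 37031/(8.314*1371) = 3.248763
exp(Ea/(R*T)) = 25.758444
tau = 0.079 * 0.02011955 * 25.758444 = 0.0409 ms


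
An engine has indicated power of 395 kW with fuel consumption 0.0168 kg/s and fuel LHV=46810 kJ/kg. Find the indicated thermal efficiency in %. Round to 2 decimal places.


eta_ith = (IP / (mf * LHV)) * 100
Denominator = 0.0168 * 46810 = 786.4080 kW
eta_ith = (395 / 786.4080) * 100 = 50.23%


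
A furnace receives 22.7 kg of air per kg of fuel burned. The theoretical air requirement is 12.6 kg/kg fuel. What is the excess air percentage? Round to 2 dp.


Excess air = actual - stoichiometric = 22.7 - 12.6 = 10.10 kg/kg fuel
Excess air % = (excess / stoich) * 100 = (10.10 / 12.6) * 100 = 80.16%


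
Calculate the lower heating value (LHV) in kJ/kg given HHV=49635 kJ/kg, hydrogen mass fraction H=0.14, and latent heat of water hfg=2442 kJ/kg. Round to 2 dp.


LHV = HHV - hfg * 9 * H
Water correction = 2442 * 9 * 0.14 = 3076.920 kJ/kg
LHV = 49635 - 3076.920 = 46558.08 kJ/kg


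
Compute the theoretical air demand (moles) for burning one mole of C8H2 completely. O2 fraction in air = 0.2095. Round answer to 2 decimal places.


Balanced combustion: C8H2 + 8.5 O2 -> 8 CO2 + 1 H2O
O2 needed = C + H/4 = 8 + 2/4 = 8.50 moles
Air moles = O2 / 0.2095 = 8.50 / 0.2095 = 40.57 moles air


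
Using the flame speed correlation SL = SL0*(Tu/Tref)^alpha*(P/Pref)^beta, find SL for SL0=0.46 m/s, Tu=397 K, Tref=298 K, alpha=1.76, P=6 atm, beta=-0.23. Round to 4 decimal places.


SL = SL0 * (Tu/Tref)^alpha * (P/Pref)^beta
T ratio = 397/298 = 1.33221477
(T ratio)^alpha = 1.33221477^1.76 = 1.656726
(P/Pref)^beta = 6^(-0.23) = 0.662255
SL = 0.46 * 1.656726 * 0.662255 = 0.5047 m/s


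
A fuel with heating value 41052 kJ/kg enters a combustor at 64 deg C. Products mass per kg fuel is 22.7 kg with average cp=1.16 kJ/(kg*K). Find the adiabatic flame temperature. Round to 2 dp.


T_ad = T_in + Hc / (m_p * cp)
Denominator = 22.7 * 1.16 = 26.3320
Temperature rise = 41052 / 26.3320 = 1559.02 K
T_ad = 64 + 1559.02 = 1623.02 deg C


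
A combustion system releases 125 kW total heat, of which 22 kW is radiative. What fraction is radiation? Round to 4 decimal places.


f_rad = Q_rad / Q_total
f_rad = 22 / 125 = 0.1760


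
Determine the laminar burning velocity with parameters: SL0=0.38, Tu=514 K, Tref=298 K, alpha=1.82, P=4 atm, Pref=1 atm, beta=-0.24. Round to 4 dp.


SL = SL0 * (Tu/Tref)^alpha * (P/Pref)^beta
T ratio = 514/298 = 1.72483221
(T ratio)^alpha = 1.72483221^1.82 = 2.696990
(P/Pref)^beta = 4^(-0.24) = 0.716978
SL = 0.38 * 2.696990 * 0.716978 = 0.7348 m/s


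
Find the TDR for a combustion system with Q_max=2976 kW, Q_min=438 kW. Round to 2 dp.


TDR = Q_max / Q_min
TDR = 2976 / 438 = 6.79


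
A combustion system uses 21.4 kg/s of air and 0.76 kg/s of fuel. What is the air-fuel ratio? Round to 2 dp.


AFR = m_air / m_fuel
AFR = 21.4 / 0.76 = 28.16


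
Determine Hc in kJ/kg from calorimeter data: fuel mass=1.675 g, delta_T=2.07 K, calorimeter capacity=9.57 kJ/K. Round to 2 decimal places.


Hc = C_cal * delta_T / m_fuel
Q_released = 9.57 * 2.07 = 19.8099 kJ
m_fuel = 1.675 g = 1.675/1000 kg = 0.001675 kg
Hc = 19.8099 / 0.001675 = 11826.81 kJ/kg


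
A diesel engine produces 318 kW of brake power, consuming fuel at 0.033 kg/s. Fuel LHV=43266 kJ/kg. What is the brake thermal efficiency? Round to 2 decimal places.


eta_BTE = (BP / (mf * LHV)) * 100
Denominator = 0.033 * 43266 = 1427.7780 kW
eta_BTE = (318 / 1427.7780) * 100 = 22.27%


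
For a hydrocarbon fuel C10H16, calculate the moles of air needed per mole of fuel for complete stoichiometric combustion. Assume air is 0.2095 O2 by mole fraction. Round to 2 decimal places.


Balanced combustion: C10H16 + 14 O2 -> 10 CO2 + 8 H2O
O2 needed = C + H/4 = 10 + 16/4 = 14.00 moles
Air moles = O2 / 0.2095 = 14.00 / 0.2095 = 66.83 moles air


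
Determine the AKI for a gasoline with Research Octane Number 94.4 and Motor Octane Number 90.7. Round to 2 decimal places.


AKI = (RON + MON) / 2
AKI = (94.4 + 90.7) / 2
AKI = 185.1 / 2 = 92.55


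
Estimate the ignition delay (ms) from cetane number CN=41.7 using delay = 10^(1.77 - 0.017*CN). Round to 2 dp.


delay = 10^(1.77 - 0.017*CN)
Exponent = 1.77 - 0.017*41.7 = 1.0611
delay = 10^1.0611 = 11.51 ms


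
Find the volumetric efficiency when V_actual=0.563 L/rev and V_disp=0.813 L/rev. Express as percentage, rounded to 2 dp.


eta_v = (V_actual / V_disp) * 100
Ratio = 0.563 / 0.813 = 0.6925
eta_v = 0.6925 * 100 = 69.25%


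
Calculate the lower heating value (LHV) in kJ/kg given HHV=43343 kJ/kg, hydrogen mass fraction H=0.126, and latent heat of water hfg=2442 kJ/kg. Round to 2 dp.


LHV = HHV - hfg * 9 * H
Water correction = 2442 * 9 * 0.126 = 2769.228 kJ/kg
LHV = 43343 - 2769.228 = 40573.77 kJ/kg


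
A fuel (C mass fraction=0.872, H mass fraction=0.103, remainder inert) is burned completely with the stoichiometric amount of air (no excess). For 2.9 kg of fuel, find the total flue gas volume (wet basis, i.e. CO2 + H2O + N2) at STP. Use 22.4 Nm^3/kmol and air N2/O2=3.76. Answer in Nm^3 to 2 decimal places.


Per kg fuel: CO2 = (C/12 kmol)*22.4 = (0.872/12)*22.4 = 1.62773 Nm^3
Per kg fuel: H2O = (H/2 kmol)*22.4 = (0.103/2)*22.4 = 1.15360 Nm^3
O2 needed per kg fuel = C/12 + H/4 = 0.872/12 + 0.103/4 = 0.09841667 kmol
Per kg fuel: N2 = O2*3.76*22.4 = 0.09841667*3.76*22.4 = 8.28905 Nm^3
Total per kg = 1.62773 + 1.15360 + 8.28905 = 11.07038 Nm^3
Total = 11.07038 * 2.9 = 32.10 Nm^3


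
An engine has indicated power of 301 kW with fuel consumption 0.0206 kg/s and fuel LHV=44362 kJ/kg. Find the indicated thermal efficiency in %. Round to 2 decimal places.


eta_ith = (IP / (mf * LHV)) * 100
Denominator = 0.0206 * 44362 = 913.8572 kW
eta_ith = (301 / 913.8572) * 100 = 32.94%


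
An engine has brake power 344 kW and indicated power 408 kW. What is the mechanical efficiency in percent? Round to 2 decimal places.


eta_mech = (BP / IP) * 100
Ratio = 344 / 408 = 0.8431
eta_mech = 0.8431 * 100 = 84.31%


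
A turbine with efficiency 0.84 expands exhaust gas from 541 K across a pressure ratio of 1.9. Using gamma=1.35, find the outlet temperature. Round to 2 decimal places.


T_out = T_in * (1 - eta * (1 - PR^(-(gamma-1)/gamma)))
Exponent = -(1.35-1)/1.35 = -0.25925926
PR^exp = 1.9^(-0.25925926) = 0.84670193
Factor = 1 - 0.84*(1 - 0.84670193) = 0.87122962
T_out = 541 * 0.87122962 = 471.34 K


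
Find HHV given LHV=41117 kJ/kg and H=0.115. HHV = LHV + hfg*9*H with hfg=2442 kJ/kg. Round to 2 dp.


HHV = LHV + hfg * 9 * H
Water addition = 2442 * 9 * 0.115 = 2527.470 kJ/kg
HHV = 41117 + 2527.470 = 43644.47 kJ/kg


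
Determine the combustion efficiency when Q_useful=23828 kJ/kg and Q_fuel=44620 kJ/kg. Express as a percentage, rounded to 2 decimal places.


Efficiency = (Q_useful / Q_fuel) * 100
Efficiency = (23828 / 44620) * 100
Efficiency = 0.5340 * 100 = 53.40%


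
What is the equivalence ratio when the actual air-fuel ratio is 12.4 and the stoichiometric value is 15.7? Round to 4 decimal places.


phi = AFR_stoich / AFR_actual
phi = 15.7 / 12.4 = 1.2661


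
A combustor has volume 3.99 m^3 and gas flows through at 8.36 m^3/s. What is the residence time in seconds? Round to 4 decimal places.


tau = V / Q_flow
tau = 3.99 / 8.36 = 0.4773 s


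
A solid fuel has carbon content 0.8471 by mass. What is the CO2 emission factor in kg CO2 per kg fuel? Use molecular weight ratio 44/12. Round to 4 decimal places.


EF = C_frac * (M_CO2 / M_C)
EF = 0.8471 * (44/12)
EF = 0.8471 * 3.666667 = 3.1060 kg_CO2/kg_fuel


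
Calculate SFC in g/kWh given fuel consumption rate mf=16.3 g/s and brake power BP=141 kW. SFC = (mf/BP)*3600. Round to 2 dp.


SFC = (mf / BP) * 3600
Rate = 16.3 / 141 = 0.115603 g/(s*kW)
SFC = 0.115603 * 3600 = 416.17 g/kWh


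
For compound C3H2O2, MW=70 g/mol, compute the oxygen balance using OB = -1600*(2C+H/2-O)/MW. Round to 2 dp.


OB = -1600 * (2C + H/2 - O) / MW
Inner = 2*3 + 2/2 - 2 = 5.00
OB = -1600 * 5.00 / 70 = -114.29%


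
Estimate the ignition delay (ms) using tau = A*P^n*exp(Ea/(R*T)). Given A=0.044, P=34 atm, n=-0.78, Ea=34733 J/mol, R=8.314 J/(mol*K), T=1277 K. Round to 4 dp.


tau = A * P^n * exp(Ea/(R*T))
P^n = 34^(-0.78) = 0.06389199
Ea/(R*T) = 34733/(8.314*1277) = 3.271458
exp(Ea/(R*T)) = 26.349735
tau = 0.044 * 0.06389199 * 26.349735 = 0.0741 ms


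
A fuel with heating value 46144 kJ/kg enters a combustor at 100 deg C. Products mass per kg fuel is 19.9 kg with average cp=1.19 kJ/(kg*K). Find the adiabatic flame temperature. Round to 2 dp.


T_ad = T_in + Hc / (m_p * cp)
Denominator = 19.9 * 1.19 = 23.6810
Temperature rise = 46144 / 23.6810 = 1948.57 K
T_ad = 100 + 1948.57 = 2048.57 deg C


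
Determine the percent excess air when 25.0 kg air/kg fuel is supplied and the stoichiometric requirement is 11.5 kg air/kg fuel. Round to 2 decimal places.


Excess air = actual - stoichiometric = 25.0 - 11.5 = 13.50 kg/kg fuel
Excess air % = (excess / stoich) * 100 = (13.50 / 11.5) * 100 = 117.39%


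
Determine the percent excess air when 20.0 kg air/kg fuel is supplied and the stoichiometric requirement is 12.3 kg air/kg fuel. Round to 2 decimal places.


Excess air = actual - stoichiometric = 20.0 - 12.3 = 7.70 kg/kg fuel
Excess air % = (excess / stoich) * 100 = (7.70 / 12.3) * 100 = 62.60%


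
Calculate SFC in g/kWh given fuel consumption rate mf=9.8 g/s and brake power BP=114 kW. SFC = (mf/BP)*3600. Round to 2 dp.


SFC = (mf / BP) * 3600
Rate = 9.8 / 114 = 0.085965 g/(s*kW)
SFC = 0.085965 * 3600 = 309.47 g/kWh


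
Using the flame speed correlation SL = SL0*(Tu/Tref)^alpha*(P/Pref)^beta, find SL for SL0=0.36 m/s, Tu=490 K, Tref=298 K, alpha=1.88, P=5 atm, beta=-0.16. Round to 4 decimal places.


SL = SL0 * (Tu/Tref)^alpha * (P/Pref)^beta
T ratio = 490/298 = 1.64429530
(T ratio)^alpha = 1.64429530^1.88 = 2.547077
(P/Pref)^beta = 5^(-0.16) = 0.772974
SL = 0.36 * 2.547077 * 0.772974 = 0.7088 m/s


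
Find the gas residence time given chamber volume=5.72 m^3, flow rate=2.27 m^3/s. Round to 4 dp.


tau = V / Q_flow
tau = 5.72 / 2.27 = 2.5198 s


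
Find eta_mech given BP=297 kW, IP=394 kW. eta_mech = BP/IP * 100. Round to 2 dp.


eta_mech = (BP / IP) * 100
Ratio = 297 / 394 = 0.7538
eta_mech = 0.7538 * 100 = 75.38%


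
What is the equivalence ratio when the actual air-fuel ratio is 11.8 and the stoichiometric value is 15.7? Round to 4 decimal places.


phi = AFR_stoich / AFR_actual
phi = 15.7 / 11.8 = 1.3305


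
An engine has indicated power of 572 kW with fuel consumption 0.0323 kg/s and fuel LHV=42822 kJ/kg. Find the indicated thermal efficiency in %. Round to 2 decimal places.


eta_ith = (IP / (mf * LHV)) * 100
Denominator = 0.0323 * 42822 = 1383.1506 kW
eta_ith = (572 / 1383.1506) * 100 = 41.35%
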